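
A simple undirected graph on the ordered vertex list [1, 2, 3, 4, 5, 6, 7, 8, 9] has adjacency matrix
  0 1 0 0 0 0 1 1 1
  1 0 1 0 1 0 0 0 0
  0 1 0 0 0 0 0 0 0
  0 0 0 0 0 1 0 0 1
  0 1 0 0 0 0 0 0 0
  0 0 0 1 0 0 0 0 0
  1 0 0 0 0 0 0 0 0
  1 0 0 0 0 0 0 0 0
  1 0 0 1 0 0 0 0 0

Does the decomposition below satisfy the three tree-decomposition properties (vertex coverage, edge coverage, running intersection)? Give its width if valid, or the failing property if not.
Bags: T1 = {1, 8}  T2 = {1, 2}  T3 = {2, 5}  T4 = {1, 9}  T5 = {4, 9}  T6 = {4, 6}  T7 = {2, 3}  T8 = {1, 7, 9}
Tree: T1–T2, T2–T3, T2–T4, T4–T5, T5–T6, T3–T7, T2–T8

No — bags containing vertex 9 are not connected in the tree.

A tree decomposition must satisfy three properties: every vertex lies in some bag; for every edge, both endpoints lie together in some bag; and for every vertex, the bags containing it form a connected subtree. Here bags containing vertex 9 are not connected in the tree, so the decomposition is invalid.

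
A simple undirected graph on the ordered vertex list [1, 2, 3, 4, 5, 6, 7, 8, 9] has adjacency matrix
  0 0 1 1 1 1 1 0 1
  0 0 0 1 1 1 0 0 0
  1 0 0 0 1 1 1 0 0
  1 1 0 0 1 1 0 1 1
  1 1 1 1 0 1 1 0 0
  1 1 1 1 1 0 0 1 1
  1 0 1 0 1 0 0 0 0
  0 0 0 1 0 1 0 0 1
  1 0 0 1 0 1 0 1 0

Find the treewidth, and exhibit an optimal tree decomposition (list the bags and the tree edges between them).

The largest bag has 4 vertices, giving width 3; this decomposition certifies tw(G) ≤ 3. Conversely, {1, 3, 5, 6} is a clique of size 4, and the vertices of any clique must share a bag in every tree decomposition; so some bag has ≥ 4 vertices and tw(G) ≥ 3. Hence tw(G) = 3 exactly.

Treewidth 3.
One optimal decomposition is:
Bags: B1 = {1, 4, 5, 6}  B2 = {1, 4, 6, 9}  B3 = {1, 3, 5, 6}  B4 = {2, 4, 5, 6}  B5 = {1, 3, 5, 7}  B6 = {4, 6, 8, 9}
Tree: B1–B2, B1–B3, B1–B4, B3–B5, B2–B6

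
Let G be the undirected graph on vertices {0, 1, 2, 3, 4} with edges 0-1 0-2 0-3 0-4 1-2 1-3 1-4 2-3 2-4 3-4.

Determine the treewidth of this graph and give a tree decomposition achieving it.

A single bag containing all 5 vertices is trivially a valid decomposition of width 4. Conversely, {0, 1, 2, 3, 4} is a clique of size 5, and the vertices of any clique must share a bag in every tree decomposition; so some bag has ≥ 5 vertices and tw(G) ≥ 4. Combining the bounds, tw(G) = 4.

Treewidth 4.
One such decomposition:
Bags: B1 = {0, 1, 2, 3, 4}
Tree: (single bag)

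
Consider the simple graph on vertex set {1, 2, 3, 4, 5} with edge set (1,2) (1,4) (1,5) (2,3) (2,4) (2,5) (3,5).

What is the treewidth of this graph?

A width-2 tree decomposition is:
Bags: B1 = {1, 2, 5}  B2 = {1, 2, 4}  B3 = {2, 3, 5}
Tree: B1–B2, B1–B3
Every bag has size at most 3, so the width is 3 − 1 = 2 and tw(G) ≤ 2. Conversely, {1, 2, 4} is a clique of size 3, and the vertices of any clique must share a bag in every tree decomposition; so some bag has ≥ 3 vertices and tw(G) ≥ 2. Combining the bounds, tw(G) = 2.

2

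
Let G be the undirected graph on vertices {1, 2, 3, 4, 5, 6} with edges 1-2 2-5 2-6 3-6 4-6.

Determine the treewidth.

1

A width-1 tree decomposition is:
Bags: B1 = {3, 6}  B2 = {2, 6}  B3 = {2, 5}  B4 = {4, 6}  B5 = {1, 2}
Tree: B1–B2, B2–B3, B2–B4, B2–B5
Each bag holds 2 vertices, so the decomposition has width 1, which upper-bounds the treewidth. G has an edge, so its treewidth is at least 1. The upper and lower bounds meet at 1, so that is the treewidth.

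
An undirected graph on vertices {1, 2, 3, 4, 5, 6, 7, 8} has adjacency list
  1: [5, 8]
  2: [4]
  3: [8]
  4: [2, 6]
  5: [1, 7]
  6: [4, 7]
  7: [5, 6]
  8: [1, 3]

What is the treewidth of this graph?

1

A width-1 tree decomposition is:
Bags: B1 = {2, 4}  B2 = {4, 6}  B3 = {6, 7}  B4 = {5, 7}  B5 = {1, 5}  B6 = {1, 8}  B7 = {3, 8}
Tree: B1–B2, B2–B3, B3–B4, B4–B5, B5–B6, B6–B7
The largest bag has 2 vertices, giving width 1; this decomposition certifies tw(G) ≤ 1. Since G has at least one edge (e.g. 2–4), it is not an edgeless graph, so tw(G) ≥ 1. Combining the bounds, tw(G) = 1.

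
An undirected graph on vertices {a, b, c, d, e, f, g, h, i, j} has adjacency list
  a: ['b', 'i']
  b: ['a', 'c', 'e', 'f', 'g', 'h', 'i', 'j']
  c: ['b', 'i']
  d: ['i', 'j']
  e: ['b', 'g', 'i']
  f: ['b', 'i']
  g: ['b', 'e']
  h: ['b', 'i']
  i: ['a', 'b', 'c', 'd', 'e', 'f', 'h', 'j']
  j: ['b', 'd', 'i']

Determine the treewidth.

2

A width-2 tree decomposition is:
Bags: B1 = {b, e, i}  B2 = {b, f, i}  B3 = {b, h, i}  B4 = {b, i, j}  B5 = {b, e, g}  B6 = {d, i, j}  B7 = {b, c, i}  B8 = {a, b, i}
Tree: B1–B2, B2–B3, B3–B4, B1–B5, B4–B6, B4–B7, B1–B8
Each bag holds 3 vertices, so the decomposition has width 2, which upper-bounds the treewidth. Conversely, {d, i, j} is a clique of size 3, and the vertices of any clique must share a bag in every tree decomposition; so some bag has ≥ 3 vertices and tw(G) ≥ 2. Hence tw(G) = 2 exactly.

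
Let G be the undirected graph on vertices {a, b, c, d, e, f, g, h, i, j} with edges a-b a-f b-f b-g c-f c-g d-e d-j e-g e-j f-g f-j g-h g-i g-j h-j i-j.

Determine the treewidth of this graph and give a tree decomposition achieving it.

Treewidth 2.
One such decomposition:
Bags: B1 = {f, g, j}  B2 = {c, f, g}  B3 = {e, g, j}  B4 = {g, h, j}  B5 = {d, e, j}  B6 = {g, i, j}  B7 = {b, f, g}  B8 = {a, b, f}
Tree: B1–B2, B1–B3, B3–B4, B3–B5, B3–B6, B2–B7, B7–B8

Each bag holds 3 vertices, so the decomposition has width 2, which upper-bounds the treewidth. On the other hand G contains the 3-clique {d, e, j}. A clique must lie in a single bag of any decomposition, so no decomposition can have width below 2. Combining the bounds, tw(G) = 2.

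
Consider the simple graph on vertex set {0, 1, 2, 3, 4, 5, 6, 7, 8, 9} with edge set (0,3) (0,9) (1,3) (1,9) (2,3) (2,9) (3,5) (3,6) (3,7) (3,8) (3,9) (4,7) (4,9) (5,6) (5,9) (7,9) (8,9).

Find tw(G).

2

A width-2 tree decomposition is:
Bags: B1 = {3, 7, 9}  B2 = {3, 5, 9}  B3 = {3, 5, 6}  B4 = {2, 3, 9}  B5 = {3, 8, 9}  B6 = {1, 3, 9}  B7 = {0, 3, 9}  B8 = {4, 7, 9}
Tree: B1–B2, B2–B3, B1–B4, B4–B5, B5–B6, B6–B7, B1–B8
Every bag has size at most 3, so the width is 3 − 1 = 2 and tw(G) ≤ 2. On the other hand G contains the 3-clique {0, 3, 9}. A clique must lie in a single bag of any decomposition, so no decomposition can have width below 2. Hence tw(G) = 2 exactly.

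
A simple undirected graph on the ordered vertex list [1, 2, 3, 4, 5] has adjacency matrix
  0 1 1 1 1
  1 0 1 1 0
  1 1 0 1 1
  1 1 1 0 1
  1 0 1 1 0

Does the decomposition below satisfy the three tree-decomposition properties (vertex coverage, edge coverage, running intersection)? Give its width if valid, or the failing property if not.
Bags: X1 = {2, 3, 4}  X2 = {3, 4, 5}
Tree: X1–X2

A tree decomposition must satisfy three properties: every vertex lies in some bag; for every edge, both endpoints lie together in some bag; and for every vertex, the bags containing it form a connected subtree. Here vertex 1 appears in no bag, so the decomposition is invalid.

No — vertex 1 appears in no bag.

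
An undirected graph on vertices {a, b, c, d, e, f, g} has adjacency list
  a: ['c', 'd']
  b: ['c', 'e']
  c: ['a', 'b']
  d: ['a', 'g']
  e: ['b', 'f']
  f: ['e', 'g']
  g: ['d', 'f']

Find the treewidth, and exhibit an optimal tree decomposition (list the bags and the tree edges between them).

Treewidth 2.
Bags: B1 = {a, d, g}  B2 = {a, f, g}  B3 = {a, e, f}  B4 = {a, b, e}  B5 = {a, b, c}
Tree: B1–B2, B2–B3, B3–B4, B4–B5

Each bag holds 3 vertices, so the decomposition has width 2, which upper-bounds the treewidth. For the lower bound, G contains the cycle a–d–g–f–e–b–c–a, so G is not a forest; only forests have treewidth ≤ 1, hence tw(G) ≥ 2. Therefore the treewidth is 2.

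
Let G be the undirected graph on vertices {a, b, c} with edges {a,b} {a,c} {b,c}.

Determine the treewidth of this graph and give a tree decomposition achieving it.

Treewidth 2.
One such decomposition:
Bags: B1 = {a, b, c}
Tree: (single bag)

With just one bag of size 3, the width is 3 − 1 = 2, so tw(G) ≤ 2. Conversely, {a, b, c} is a clique of size 3, and the vertices of any clique must share a bag in every tree decomposition; so some bag has ≥ 3 vertices and tw(G) ≥ 2. Hence tw(G) = 2 exactly.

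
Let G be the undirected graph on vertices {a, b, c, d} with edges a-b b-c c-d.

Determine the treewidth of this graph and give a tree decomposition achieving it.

Each bag holds 2 vertices, so the decomposition has width 1, which upper-bounds the treewidth. Since G has at least one edge (e.g. b–c), it is not an edgeless graph, so tw(G) ≥ 1. The upper and lower bounds meet at 1, so that is the treewidth.

Treewidth 1.
Bags: B1 = {b, c}  B2 = {a, b}  B3 = {c, d}
Tree: B1–B2, B1–B3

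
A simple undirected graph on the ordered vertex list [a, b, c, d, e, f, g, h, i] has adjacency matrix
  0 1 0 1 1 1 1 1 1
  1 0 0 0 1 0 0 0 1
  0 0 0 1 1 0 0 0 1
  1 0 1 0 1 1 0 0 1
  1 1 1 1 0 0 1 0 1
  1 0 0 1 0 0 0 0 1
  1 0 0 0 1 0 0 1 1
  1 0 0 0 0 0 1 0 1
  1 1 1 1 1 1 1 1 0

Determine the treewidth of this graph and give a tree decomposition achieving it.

Treewidth 3.
One optimal decomposition is:
Bags: B1 = {a, d, e, i}  B2 = {a, e, g, i}  B3 = {c, d, e, i}  B4 = {a, d, f, i}  B5 = {a, b, e, i}  B6 = {a, g, h, i}
Tree: B1–B2, B1–B3, B1–B4, B2–B5, B2–B6

Each bag holds 4 vertices, so the decomposition has width 3, which upper-bounds the treewidth. For the lower bound, the 4 vertices {c, d, e, i} are pairwise adjacent, and any tree decomposition puts a clique entirely inside one bag — forcing width ≥ 3. Combining the bounds, tw(G) = 3.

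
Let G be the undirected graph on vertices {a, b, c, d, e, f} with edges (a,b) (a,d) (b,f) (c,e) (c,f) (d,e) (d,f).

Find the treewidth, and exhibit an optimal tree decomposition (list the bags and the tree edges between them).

The largest bag has 3 vertices, giving width 2; this decomposition certifies tw(G) ≤ 2. Since a–b–f–d–a is a cycle in G, G is not acyclic. Forests are exactly the graphs of treewidth ≤ 1, so tw(G) ≥ 2. Hence tw(G) = 2 exactly.

Treewidth 2.
One such decomposition:
Bags: B1 = {a, b, d}  B2 = {b, d, f}  B3 = {d, e, f}  B4 = {c, e, f}
Tree: B1–B2, B2–B3, B3–B4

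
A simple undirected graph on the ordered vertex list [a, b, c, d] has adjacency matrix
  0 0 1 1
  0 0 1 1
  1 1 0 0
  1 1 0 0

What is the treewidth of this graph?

2

A width-2 tree decomposition is:
Bags: B1 = {a, c, d}  B2 = {b, c, d}
Tree: B1–B2
The largest bag has 3 vertices, giving width 2; this decomposition certifies tw(G) ≤ 2. Since c–a–d–b–c is a cycle in G, G is not acyclic. Forests are exactly the graphs of treewidth ≤ 1, so tw(G) ≥ 2. Hence tw(G) = 2 exactly.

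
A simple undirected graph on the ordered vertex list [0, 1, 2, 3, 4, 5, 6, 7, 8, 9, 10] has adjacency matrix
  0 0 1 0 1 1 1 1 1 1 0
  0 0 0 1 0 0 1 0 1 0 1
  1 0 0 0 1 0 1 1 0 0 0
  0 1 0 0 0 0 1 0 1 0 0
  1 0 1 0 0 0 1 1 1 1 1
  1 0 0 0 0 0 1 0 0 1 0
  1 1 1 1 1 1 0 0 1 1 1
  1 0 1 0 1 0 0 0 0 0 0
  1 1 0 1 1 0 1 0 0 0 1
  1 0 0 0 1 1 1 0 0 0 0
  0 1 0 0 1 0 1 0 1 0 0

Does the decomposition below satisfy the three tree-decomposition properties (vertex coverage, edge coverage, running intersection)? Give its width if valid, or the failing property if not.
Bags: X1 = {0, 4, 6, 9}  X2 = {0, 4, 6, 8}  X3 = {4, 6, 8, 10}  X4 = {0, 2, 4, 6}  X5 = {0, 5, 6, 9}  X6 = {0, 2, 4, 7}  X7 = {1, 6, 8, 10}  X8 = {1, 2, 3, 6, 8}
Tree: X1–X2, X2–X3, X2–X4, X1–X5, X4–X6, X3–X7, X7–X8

A tree decomposition must satisfy three properties: every vertex lies in some bag; for every edge, both endpoints lie together in some bag; and for every vertex, the bags containing it form a connected subtree. Here bags containing vertex 2 are not connected in the tree, so the decomposition is invalid.

No — bags containing vertex 2 are not connected in the tree.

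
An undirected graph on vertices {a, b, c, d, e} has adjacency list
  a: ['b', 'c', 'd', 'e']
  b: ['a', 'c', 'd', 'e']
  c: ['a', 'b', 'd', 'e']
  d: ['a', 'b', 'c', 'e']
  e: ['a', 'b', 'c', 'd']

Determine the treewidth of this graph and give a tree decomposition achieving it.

A single bag containing all 5 vertices is trivially a valid decomposition of width 4. On the other hand G contains the 5-clique {a, b, c, d, e}. A clique must lie in a single bag of any decomposition, so no decomposition can have width below 4. Hence tw(G) = 4 exactly.

Treewidth 4.
One such decomposition:
Bags: B1 = {a, b, c, d, e}
Tree: (single bag)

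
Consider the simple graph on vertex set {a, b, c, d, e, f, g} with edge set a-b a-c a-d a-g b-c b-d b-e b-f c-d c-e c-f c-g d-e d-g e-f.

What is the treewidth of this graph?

3

A width-3 tree decomposition is:
Bags: B1 = {b, c, d, e}  B2 = {b, c, e, f}  B3 = {a, b, c, d}  B4 = {a, c, d, g}
Tree: B1–B2, B1–B3, B3–B4
Every bag has size at most 4, so the width is 4 − 1 = 3 and tw(G) ≤ 3. For the lower bound, the 4 vertices {b, c, d, e} are pairwise adjacent, and any tree decomposition puts a clique entirely inside one bag — forcing width ≥ 3. Combining the bounds, tw(G) = 3.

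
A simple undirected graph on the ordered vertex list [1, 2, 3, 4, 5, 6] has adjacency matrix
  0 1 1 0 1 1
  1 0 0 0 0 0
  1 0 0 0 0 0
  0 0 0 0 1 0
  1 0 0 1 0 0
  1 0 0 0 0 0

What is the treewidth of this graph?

1

A width-1 tree decomposition is:
Bags: B1 = {1, 3}  B2 = {1, 2}  B3 = {1, 5}  B4 = {4, 5}  B5 = {1, 6}
Tree: B1–B2, B1–B3, B3–B4, B2–B5
Each bag holds 2 vertices, so the decomposition has width 1, which upper-bounds the treewidth. G has an edge, so its treewidth is at least 1. Combining the bounds, tw(G) = 1.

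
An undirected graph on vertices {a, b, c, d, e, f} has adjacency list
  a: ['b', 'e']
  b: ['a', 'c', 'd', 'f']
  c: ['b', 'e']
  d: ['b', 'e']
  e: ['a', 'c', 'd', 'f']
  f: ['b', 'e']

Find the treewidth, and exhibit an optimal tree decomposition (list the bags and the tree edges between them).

Each bag holds 3 vertices, so the decomposition has width 2, which upper-bounds the treewidth. For the lower bound, G contains the cycle d–b–f–e–d, so G is not a forest; only forests have treewidth ≤ 1, hence tw(G) ≥ 2. Combining the bounds, tw(G) = 2.

Treewidth 2.
One optimal decomposition is:
Bags: B1 = {b, d, e}  B2 = {b, e, f}  B3 = {a, b, e}  B4 = {b, c, e}
Tree: B1–B2, B2–B3, B3–B4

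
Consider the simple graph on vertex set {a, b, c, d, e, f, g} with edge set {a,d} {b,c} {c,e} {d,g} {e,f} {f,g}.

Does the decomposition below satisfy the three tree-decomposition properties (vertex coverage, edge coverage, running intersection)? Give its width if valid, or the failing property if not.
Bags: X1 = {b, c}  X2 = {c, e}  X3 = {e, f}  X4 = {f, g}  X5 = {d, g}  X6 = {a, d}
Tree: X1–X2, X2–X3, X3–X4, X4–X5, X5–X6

Every vertex of G appears in some bag (union = {a, b, c, d, e, f, g}); every edge is covered by a bag; and for each vertex v the set of bags containing v is connected in the bag tree. The decomposition is therefore valid. The largest bag has 2 vertices, so the width is 1.

Yes; width 1.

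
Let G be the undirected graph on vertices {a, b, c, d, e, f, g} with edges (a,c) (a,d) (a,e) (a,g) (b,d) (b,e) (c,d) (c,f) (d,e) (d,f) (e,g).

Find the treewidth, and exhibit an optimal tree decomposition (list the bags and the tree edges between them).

Every bag has size at most 3, so the width is 3 − 1 = 2 and tw(G) ≤ 2. On the other hand G contains the 3-clique {a, d, e}. A clique must lie in a single bag of any decomposition, so no decomposition can have width below 2. The upper and lower bounds meet at 2, so that is the treewidth.

Treewidth 2.
One such decomposition:
Bags: B1 = {a, e, g}  B2 = {a, d, e}  B3 = {b, d, e}  B4 = {a, c, d}  B5 = {c, d, f}
Tree: B1–B2, B2–B3, B2–B4, B4–B5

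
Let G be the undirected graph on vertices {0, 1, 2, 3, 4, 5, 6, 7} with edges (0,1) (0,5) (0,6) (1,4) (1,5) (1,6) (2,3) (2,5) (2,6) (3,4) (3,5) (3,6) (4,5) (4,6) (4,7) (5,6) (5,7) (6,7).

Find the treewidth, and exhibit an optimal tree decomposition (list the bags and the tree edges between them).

Treewidth 3.
One optimal decomposition is:
Bags: B1 = {3, 4, 5, 6}  B2 = {4, 5, 6, 7}  B3 = {1, 4, 5, 6}  B4 = {0, 1, 5, 6}  B5 = {2, 3, 5, 6}
Tree: B1–B2, B1–B3, B3–B4, B1–B5

Each bag holds 4 vertices, so the decomposition has width 3, which upper-bounds the treewidth. Conversely, {0, 1, 5, 6} is a clique of size 4, and the vertices of any clique must share a bag in every tree decomposition; so some bag has ≥ 4 vertices and tw(G) ≥ 3. Therefore the treewidth is 3.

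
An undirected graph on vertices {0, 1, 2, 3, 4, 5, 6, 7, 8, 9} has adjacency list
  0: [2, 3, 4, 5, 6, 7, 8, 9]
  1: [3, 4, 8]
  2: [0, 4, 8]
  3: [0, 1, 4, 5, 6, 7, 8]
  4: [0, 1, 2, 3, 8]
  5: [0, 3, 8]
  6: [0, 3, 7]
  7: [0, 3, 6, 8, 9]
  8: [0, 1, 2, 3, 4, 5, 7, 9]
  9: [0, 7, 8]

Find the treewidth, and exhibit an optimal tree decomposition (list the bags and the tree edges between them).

Treewidth 3.
One optimal decomposition is:
Bags: B1 = {0, 7, 8, 9}  B2 = {0, 3, 7, 8}  B3 = {0, 3, 6, 7}  B4 = {0, 3, 4, 8}  B5 = {0, 2, 4, 8}  B6 = {1, 3, 4, 8}  B7 = {0, 3, 5, 8}
Tree: B1–B2, B2–B3, B2–B4, B4–B5, B4–B6, B4–B7

The largest bag has 4 vertices, giving width 3; this decomposition certifies tw(G) ≤ 3. For the lower bound, the 4 vertices {0, 7, 8, 9} are pairwise adjacent, and any tree decomposition puts a clique entirely inside one bag — forcing width ≥ 3. Combining the bounds, tw(G) = 3.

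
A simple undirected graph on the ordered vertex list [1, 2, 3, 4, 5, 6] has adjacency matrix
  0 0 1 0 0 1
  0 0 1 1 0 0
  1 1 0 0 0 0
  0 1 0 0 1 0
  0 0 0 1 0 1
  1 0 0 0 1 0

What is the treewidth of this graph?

A width-2 tree decomposition is:
Bags: B1 = {1, 5, 6}  B2 = {1, 3, 5}  B3 = {2, 3, 5}  B4 = {2, 4, 5}
Tree: B1–B2, B2–B3, B3–B4
The largest bag has 3 vertices, giving width 2; this decomposition certifies tw(G) ≤ 2. The edges 5–6–1–3–2–4–5 form a cycle, so G is not a tree and its treewidth is at least 2. Combining the bounds, tw(G) = 2.

2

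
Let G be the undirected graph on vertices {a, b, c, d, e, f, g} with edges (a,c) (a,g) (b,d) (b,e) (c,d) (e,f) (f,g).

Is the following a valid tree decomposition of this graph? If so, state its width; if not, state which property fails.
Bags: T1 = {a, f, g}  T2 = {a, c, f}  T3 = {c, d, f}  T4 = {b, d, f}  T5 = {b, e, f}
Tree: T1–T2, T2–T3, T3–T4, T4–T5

Yes; width 2.

Checking the three conditions: (i) the bags cover all of {a, b, c, d, e, f, g}; (ii) for each edge, some bag contains both endpoints; (iii) the bags containing any fixed vertex form a subtree. All hold, so the decomposition is valid with width 3 − 1 = 2.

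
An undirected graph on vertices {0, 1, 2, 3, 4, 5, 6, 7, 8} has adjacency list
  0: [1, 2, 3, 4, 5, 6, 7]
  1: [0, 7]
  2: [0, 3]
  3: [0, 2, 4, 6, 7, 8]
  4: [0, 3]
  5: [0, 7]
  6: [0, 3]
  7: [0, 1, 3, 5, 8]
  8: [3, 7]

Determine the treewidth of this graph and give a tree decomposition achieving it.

Treewidth 2.
Bags: B1 = {0, 3, 4}  B2 = {0, 3, 7}  B3 = {0, 2, 3}  B4 = {0, 3, 6}  B5 = {3, 7, 8}  B6 = {0, 5, 7}  B7 = {0, 1, 7}
Tree: B1–B2, B2–B3, B3–B4, B2–B5, B2–B6, B2–B7

The largest bag has 3 vertices, giving width 2; this decomposition certifies tw(G) ≤ 2. On the other hand G contains the 3-clique {0, 1, 7}. A clique must lie in a single bag of any decomposition, so no decomposition can have width below 2. Hence tw(G) = 2 exactly.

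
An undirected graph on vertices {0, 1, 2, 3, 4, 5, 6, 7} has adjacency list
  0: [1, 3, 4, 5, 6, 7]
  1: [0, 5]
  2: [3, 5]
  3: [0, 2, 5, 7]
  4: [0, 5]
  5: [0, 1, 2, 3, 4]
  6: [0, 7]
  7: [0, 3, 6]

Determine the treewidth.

2

A width-2 tree decomposition is:
Bags: B1 = {0, 6, 7}  B2 = {0, 3, 7}  B3 = {0, 3, 5}  B4 = {2, 3, 5}  B5 = {0, 4, 5}  B6 = {0, 1, 5}
Tree: B1–B2, B2–B3, B3–B4, B3–B5, B5–B6
Every bag has size at most 3, so the width is 3 − 1 = 2 and tw(G) ≤ 2. On the other hand G contains the 3-clique {0, 1, 5}. A clique must lie in a single bag of any decomposition, so no decomposition can have width below 2. The upper and lower bounds meet at 2, so that is the treewidth.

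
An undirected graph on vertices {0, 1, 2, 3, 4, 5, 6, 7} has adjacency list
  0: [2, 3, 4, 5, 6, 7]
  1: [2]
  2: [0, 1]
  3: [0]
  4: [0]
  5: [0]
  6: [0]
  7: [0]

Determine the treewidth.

A width-1 tree decomposition is:
Bags: B1 = {0, 4}  B2 = {0, 6}  B3 = {0, 2}  B4 = {0, 7}  B5 = {0, 3}  B6 = {1, 2}  B7 = {0, 5}
Tree: B1–B2, B2–B3, B3–B4, B2–B5, B3–B6, B1–B7
Each bag holds 2 vertices, so the decomposition has width 1, which upper-bounds the treewidth. Since G has at least one edge (e.g. 4–0), it is not an edgeless graph, so tw(G) ≥ 1. Combining the bounds, tw(G) = 1.

1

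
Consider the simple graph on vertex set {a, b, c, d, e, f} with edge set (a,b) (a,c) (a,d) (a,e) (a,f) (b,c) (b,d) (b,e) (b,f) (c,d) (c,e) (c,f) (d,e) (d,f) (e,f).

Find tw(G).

5

A width-5 tree decomposition is:
Bags: B1 = {a, b, c, d, e, f}
Tree: (single bag)
A single bag containing all 6 vertices is trivially a valid decomposition of width 5. Conversely, {a, b, c, d, e, f} is a clique of size 6, and the vertices of any clique must share a bag in every tree decomposition; so some bag has ≥ 6 vertices and tw(G) ≥ 5. Combining the bounds, tw(G) = 5.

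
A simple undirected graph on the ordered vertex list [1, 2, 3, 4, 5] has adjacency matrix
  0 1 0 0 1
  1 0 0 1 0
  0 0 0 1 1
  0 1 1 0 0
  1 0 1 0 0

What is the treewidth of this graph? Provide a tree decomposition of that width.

The largest bag has 3 vertices, giving width 2; this decomposition certifies tw(G) ≤ 2. The edges 3–5–1–2–4–3 form a cycle, so G is not a tree and its treewidth is at least 2. Combining the bounds, tw(G) = 2.

Treewidth 2.
One optimal decomposition is:
Bags: B1 = {1, 3, 5}  B2 = {1, 2, 3}  B3 = {2, 3, 4}
Tree: B1–B2, B2–B3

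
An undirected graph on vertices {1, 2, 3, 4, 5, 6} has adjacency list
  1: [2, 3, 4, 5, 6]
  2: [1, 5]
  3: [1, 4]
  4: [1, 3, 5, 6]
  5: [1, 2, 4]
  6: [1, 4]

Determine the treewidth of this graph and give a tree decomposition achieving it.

Treewidth 2.
Bags: B1 = {1, 4, 5}  B2 = {1, 4, 6}  B3 = {1, 3, 4}  B4 = {1, 2, 5}
Tree: B1–B2, B2–B3, B1–B4

The largest bag has 3 vertices, giving width 2; this decomposition certifies tw(G) ≤ 2. For the lower bound, the 3 vertices {1, 2, 5} are pairwise adjacent, and any tree decomposition puts a clique entirely inside one bag — forcing width ≥ 2. Combining the bounds, tw(G) = 2.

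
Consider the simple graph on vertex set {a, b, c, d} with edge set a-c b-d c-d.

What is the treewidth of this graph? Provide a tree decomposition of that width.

Treewidth 1.
One such decomposition:
Bags: B1 = {a, c}  B2 = {c, d}  B3 = {b, d}
Tree: B1–B2, B2–B3

Every bag has size at most 2, so the width is 2 − 1 = 1 and tw(G) ≤ 1. Any graph with an edge has treewidth ≥ 1, and G has the edge a–c. Combining the bounds, tw(G) = 1.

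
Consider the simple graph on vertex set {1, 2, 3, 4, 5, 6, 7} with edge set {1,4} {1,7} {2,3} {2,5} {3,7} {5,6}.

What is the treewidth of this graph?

1

A width-1 tree decomposition is:
Bags: B1 = {1, 4}  B2 = {1, 7}  B3 = {3, 7}  B4 = {2, 3}  B5 = {2, 5}  B6 = {5, 6}
Tree: B1–B2, B2–B3, B3–B4, B4–B5, B5–B6
The largest bag has 2 vertices, giving width 1; this decomposition certifies tw(G) ≤ 1. Any graph with an edge has treewidth ≥ 1, and G has the edge 4–1. Hence tw(G) = 1 exactly.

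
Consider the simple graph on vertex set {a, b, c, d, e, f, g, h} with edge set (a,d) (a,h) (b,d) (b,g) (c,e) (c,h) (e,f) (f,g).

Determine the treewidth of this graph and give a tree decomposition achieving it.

Treewidth 2.
One such decomposition:
Bags: B1 = {a, b, d}  B2 = {a, b, h}  B3 = {b, c, h}  B4 = {b, c, e}  B5 = {b, e, f}  B6 = {b, f, g}
Tree: B1–B2, B2–B3, B3–B4, B4–B5, B5–B6

Each bag holds 3 vertices, so the decomposition has width 2, which upper-bounds the treewidth. The edges b–d–a–h–c–e–f–g–b form a cycle, so G is not a tree and its treewidth is at least 2. Hence tw(G) = 2 exactly.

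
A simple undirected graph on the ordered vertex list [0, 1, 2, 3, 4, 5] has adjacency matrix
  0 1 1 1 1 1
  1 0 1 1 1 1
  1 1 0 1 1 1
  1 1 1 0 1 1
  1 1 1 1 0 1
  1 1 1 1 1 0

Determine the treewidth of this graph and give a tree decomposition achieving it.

Treewidth 5.
One such decomposition:
Bags: B1 = {0, 1, 2, 3, 4, 5}
Tree: (single bag)

A single bag containing all 6 vertices is trivially a valid decomposition of width 5. On the other hand G contains the 6-clique {0, 1, 2, 3, 4, 5}. A clique must lie in a single bag of any decomposition, so no decomposition can have width below 5. Hence tw(G) = 5 exactly.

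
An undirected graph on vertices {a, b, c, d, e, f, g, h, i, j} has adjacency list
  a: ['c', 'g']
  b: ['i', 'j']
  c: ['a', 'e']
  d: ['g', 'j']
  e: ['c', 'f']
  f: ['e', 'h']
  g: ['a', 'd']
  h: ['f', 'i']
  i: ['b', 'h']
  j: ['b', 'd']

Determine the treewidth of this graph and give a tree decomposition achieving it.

Every bag has size at most 3, so the width is 3 − 1 = 2 and tw(G) ≤ 2. The edges a–g–d–j–b–i–h–f–e–c–a form a cycle, so G is not a tree and its treewidth is at least 2. Combining the bounds, tw(G) = 2.

Treewidth 2.
Bags: B1 = {a, d, g}  B2 = {a, d, j}  B3 = {a, b, j}  B4 = {a, b, i}  B5 = {a, h, i}  B6 = {a, f, h}  B7 = {a, e, f}  B8 = {a, c, e}
Tree: B1–B2, B2–B3, B3–B4, B4–B5, B5–B6, B6–B7, B7–B8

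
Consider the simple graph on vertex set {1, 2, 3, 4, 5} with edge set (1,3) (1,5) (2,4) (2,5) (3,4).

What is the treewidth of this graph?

2

A width-2 tree decomposition is:
Bags: B1 = {1, 3, 4}  B2 = {1, 4, 5}  B3 = {2, 4, 5}
Tree: B1–B2, B2–B3
Every bag has size at most 3, so the width is 3 − 1 = 2 and tw(G) ≤ 2. For the lower bound, G contains the cycle 4–3–1–5–2–4, so G is not a forest; only forests have treewidth ≤ 1, hence tw(G) ≥ 2. The upper and lower bounds meet at 2, so that is the treewidth.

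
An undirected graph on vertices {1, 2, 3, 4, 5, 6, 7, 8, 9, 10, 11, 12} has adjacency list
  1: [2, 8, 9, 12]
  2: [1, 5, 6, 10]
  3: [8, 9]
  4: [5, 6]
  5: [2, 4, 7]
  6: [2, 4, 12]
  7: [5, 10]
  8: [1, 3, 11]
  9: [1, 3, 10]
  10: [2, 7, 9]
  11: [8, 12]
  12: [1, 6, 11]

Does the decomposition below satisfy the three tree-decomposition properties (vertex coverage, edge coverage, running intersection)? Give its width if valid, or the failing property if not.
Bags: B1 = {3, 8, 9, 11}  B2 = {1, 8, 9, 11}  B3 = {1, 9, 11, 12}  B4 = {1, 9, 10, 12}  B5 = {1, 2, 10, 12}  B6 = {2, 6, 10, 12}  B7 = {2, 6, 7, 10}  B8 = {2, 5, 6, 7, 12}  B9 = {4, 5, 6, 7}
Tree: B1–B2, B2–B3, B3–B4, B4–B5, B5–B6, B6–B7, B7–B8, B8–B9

A tree decomposition must satisfy three properties: every vertex lies in some bag; for every edge, both endpoints lie together in some bag; and for every vertex, the bags containing it form a connected subtree. Here bags containing vertex 12 are not connected in the tree, so the decomposition is invalid.

No — bags containing vertex 12 are not connected in the tree.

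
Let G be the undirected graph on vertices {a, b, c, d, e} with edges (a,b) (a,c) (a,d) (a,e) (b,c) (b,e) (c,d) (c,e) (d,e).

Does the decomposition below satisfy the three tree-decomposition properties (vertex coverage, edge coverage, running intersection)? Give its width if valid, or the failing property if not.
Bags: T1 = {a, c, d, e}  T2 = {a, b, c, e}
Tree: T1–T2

Checking the three conditions: (i) the bags cover all of {a, b, c, d, e}; (ii) for each edge, some bag contains both endpoints; (iii) the bags containing any fixed vertex form a subtree. All hold, so the decomposition is valid with width 4 − 1 = 3.

Yes; width 3.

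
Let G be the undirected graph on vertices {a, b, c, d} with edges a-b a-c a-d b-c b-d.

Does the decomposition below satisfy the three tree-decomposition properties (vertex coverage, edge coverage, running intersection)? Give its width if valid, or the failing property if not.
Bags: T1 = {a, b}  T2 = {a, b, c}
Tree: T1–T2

A tree decomposition must satisfy three properties: every vertex lies in some bag; for every edge, both endpoints lie together in some bag; and for every vertex, the bags containing it form a connected subtree. Here vertex d appears in no bag, so the decomposition is invalid.

No — vertex d appears in no bag.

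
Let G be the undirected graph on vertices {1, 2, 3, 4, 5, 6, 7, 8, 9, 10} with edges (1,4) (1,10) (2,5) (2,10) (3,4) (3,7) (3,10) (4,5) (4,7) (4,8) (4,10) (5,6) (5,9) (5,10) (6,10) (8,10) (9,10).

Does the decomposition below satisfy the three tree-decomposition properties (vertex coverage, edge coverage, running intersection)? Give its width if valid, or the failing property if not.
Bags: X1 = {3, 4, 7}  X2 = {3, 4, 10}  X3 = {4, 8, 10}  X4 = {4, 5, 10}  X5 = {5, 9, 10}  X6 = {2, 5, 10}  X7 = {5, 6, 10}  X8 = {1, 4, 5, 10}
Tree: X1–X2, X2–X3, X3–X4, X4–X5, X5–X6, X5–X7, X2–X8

A tree decomposition must satisfy three properties: every vertex lies in some bag; for every edge, both endpoints lie together in some bag; and for every vertex, the bags containing it form a connected subtree. Here bags containing vertex 5 are not connected in the tree, so the decomposition is invalid.

No — bags containing vertex 5 are not connected in the tree.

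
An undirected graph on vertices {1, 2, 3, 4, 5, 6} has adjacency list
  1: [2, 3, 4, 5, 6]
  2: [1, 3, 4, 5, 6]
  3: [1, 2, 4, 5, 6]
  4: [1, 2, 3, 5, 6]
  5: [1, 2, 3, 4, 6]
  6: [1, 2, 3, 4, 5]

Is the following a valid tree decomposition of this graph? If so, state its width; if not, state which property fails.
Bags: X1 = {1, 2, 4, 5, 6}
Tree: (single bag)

No — vertex 3 appears in no bag.

A tree decomposition must satisfy three properties: every vertex lies in some bag; for every edge, both endpoints lie together in some bag; and for every vertex, the bags containing it form a connected subtree. Here vertex 3 appears in no bag, so the decomposition is invalid.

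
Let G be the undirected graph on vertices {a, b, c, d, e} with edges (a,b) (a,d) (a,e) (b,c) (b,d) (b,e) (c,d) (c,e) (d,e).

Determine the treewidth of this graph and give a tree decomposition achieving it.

The largest bag has 4 vertices, giving width 3; this decomposition certifies tw(G) ≤ 3. Conversely, {b, c, d, e} is a clique of size 4, and the vertices of any clique must share a bag in every tree decomposition; so some bag has ≥ 4 vertices and tw(G) ≥ 3. Therefore the treewidth is 3.

Treewidth 3.
One optimal decomposition is:
Bags: B1 = {b, c, d, e}  B2 = {a, b, d, e}
Tree: B1–B2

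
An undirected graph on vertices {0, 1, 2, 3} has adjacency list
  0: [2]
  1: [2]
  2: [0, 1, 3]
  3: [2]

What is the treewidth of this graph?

1

A width-1 tree decomposition is:
Bags: B1 = {1, 2}  B2 = {2, 3}  B3 = {0, 2}
Tree: B1–B2, B1–B3
Every bag has size at most 2, so the width is 2 − 1 = 1 and tw(G) ≤ 1. Since G has at least one edge (e.g. 1–2), it is not an edgeless graph, so tw(G) ≥ 1. Therefore the treewidth is 1.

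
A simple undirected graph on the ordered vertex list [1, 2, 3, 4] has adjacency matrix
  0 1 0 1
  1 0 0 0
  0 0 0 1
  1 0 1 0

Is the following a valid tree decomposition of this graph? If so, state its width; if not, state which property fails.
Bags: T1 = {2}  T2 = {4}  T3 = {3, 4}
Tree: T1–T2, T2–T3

A tree decomposition must satisfy three properties: every vertex lies in some bag; for every edge, both endpoints lie together in some bag; and for every vertex, the bags containing it form a connected subtree. Here vertex 1 appears in no bag, so the decomposition is invalid.

No — vertex 1 appears in no bag.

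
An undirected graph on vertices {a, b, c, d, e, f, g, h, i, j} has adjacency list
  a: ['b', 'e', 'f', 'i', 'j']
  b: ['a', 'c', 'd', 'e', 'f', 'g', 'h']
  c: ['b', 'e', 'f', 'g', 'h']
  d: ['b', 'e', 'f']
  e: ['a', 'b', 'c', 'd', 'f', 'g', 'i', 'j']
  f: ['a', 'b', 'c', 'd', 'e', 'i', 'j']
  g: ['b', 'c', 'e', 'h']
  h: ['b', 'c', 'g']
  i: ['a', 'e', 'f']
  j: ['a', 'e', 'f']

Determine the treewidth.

A width-3 tree decomposition is:
Bags: B1 = {a, b, e, f}  B2 = {b, c, e, f}  B3 = {b, c, e, g}  B4 = {b, d, e, f}  B5 = {a, e, f, i}  B6 = {a, e, f, j}  B7 = {b, c, g, h}
Tree: B1–B2, B2–B3, B1–B4, B1–B5, B1–B6, B3–B7
Each bag holds 4 vertices, so the decomposition has width 3, which upper-bounds the treewidth. For the lower bound, the 4 vertices {b, c, e, g} are pairwise adjacent, and any tree decomposition puts a clique entirely inside one bag — forcing width ≥ 3. Hence tw(G) = 3 exactly.

3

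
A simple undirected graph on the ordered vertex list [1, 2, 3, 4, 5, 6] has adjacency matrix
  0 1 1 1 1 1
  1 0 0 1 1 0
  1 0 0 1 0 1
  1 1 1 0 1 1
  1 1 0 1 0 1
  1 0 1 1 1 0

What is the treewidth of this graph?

3

A width-3 tree decomposition is:
Bags: B1 = {1, 4, 5, 6}  B2 = {1, 2, 4, 5}  B3 = {1, 3, 4, 6}
Tree: B1–B2, B1–B3
Each bag holds 4 vertices, so the decomposition has width 3, which upper-bounds the treewidth. For the lower bound, the 4 vertices {1, 3, 4, 6} are pairwise adjacent, and any tree decomposition puts a clique entirely inside one bag — forcing width ≥ 3. Combining the bounds, tw(G) = 3.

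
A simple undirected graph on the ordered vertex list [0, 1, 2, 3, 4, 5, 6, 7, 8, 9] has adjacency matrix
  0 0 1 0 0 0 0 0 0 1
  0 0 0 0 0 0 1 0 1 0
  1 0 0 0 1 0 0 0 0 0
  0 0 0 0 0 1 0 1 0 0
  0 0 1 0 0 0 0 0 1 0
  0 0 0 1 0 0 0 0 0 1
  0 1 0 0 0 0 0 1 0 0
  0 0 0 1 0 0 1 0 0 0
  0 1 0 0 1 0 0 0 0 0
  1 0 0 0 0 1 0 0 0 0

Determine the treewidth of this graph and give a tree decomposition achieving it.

Each bag holds 3 vertices, so the decomposition has width 2, which upper-bounds the treewidth. For the lower bound, G contains the cycle 6–1–8–4–2–0–9–5–3–7–6, so G is not a forest; only forests have treewidth ≤ 1, hence tw(G) ≥ 2. Therefore the treewidth is 2.

Treewidth 2.
One such decomposition:
Bags: B1 = {1, 6, 8}  B2 = {4, 6, 8}  B3 = {2, 4, 6}  B4 = {0, 2, 6}  B5 = {0, 6, 9}  B6 = {5, 6, 9}  B7 = {3, 5, 6}  B8 = {3, 6, 7}
Tree: B1–B2, B2–B3, B3–B4, B4–B5, B5–B6, B6–B7, B7–B8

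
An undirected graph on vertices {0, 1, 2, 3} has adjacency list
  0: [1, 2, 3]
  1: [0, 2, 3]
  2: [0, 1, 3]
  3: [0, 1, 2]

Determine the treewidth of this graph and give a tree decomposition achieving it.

Treewidth 3.
Bags: B1 = {0, 1, 2, 3}
Tree: (single bag)

With just one bag of size 4, the width is 4 − 1 = 3, so tw(G) ≤ 3. Conversely, {0, 1, 2, 3} is a clique of size 4, and the vertices of any clique must share a bag in every tree decomposition; so some bag has ≥ 4 vertices and tw(G) ≥ 3. Combining the bounds, tw(G) = 3.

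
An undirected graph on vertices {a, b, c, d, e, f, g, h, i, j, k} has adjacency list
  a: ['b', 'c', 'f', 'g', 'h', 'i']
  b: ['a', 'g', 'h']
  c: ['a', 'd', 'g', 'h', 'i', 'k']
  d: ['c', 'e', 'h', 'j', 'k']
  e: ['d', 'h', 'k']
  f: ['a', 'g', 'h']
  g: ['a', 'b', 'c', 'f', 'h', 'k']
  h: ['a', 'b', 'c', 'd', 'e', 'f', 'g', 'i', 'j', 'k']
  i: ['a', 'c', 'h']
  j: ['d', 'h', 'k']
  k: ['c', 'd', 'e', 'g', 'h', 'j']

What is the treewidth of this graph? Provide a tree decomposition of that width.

Treewidth 3.
One optimal decomposition is:
Bags: B1 = {c, d, h, k}  B2 = {c, g, h, k}  B3 = {a, c, g, h}  B4 = {d, h, j, k}  B5 = {a, b, g, h}  B6 = {a, c, h, i}  B7 = {d, e, h, k}  B8 = {a, f, g, h}
Tree: B1–B2, B2–B3, B1–B4, B3–B5, B3–B6, B4–B7, B5–B8

Every bag has size at most 4, so the width is 4 − 1 = 3 and tw(G) ≤ 3. Conversely, {d, h, j, k} is a clique of size 4, and the vertices of any clique must share a bag in every tree decomposition; so some bag has ≥ 4 vertices and tw(G) ≥ 3. Therefore the treewidth is 3.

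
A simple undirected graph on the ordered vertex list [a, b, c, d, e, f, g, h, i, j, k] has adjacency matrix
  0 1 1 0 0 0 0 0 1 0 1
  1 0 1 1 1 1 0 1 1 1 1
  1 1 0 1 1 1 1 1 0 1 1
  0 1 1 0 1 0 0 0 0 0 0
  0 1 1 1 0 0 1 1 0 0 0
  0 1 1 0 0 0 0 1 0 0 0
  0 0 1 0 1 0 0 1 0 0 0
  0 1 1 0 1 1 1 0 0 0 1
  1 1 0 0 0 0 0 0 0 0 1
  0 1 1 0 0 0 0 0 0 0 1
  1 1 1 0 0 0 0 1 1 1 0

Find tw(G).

3

A width-3 tree decomposition is:
Bags: B1 = {b, c, h, k}  B2 = {a, b, c, k}  B3 = {b, c, j, k}  B4 = {b, c, e, h}  B5 = {a, b, i, k}  B6 = {c, e, g, h}  B7 = {b, c, f, h}  B8 = {b, c, d, e}
Tree: B1–B2, B2–B3, B1–B4, B2–B5, B4–B6, B4–B7, B4–B8
Every bag has size at most 4, so the width is 4 − 1 = 3 and tw(G) ≤ 3. For the lower bound, the 4 vertices {c, e, g, h} are pairwise adjacent, and any tree decomposition puts a clique entirely inside one bag — forcing width ≥ 3. Therefore the treewidth is 3.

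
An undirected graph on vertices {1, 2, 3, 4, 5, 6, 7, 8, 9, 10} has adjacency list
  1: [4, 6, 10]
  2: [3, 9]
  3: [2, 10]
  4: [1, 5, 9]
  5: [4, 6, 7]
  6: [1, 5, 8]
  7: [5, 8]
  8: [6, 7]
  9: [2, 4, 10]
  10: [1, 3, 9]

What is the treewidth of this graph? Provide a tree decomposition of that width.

Treewidth 2.
One optimal decomposition is:
Bags: B1 = {2, 3, 10}  B2 = {2, 9, 10}  B3 = {1, 9, 10}  B4 = {1, 4, 9}  B5 = {1, 4, 6}  B6 = {4, 5, 6}  B7 = {5, 6, 8}  B8 = {5, 7, 8}
Tree: B1–B2, B2–B3, B3–B4, B4–B5, B5–B6, B6–B7, B7–B8

Every bag has size at most 3, so the width is 3 − 1 = 2 and tw(G) ≤ 2. Since 3–2–9–10–3 is a cycle in G, G is not acyclic. Forests are exactly the graphs of treewidth ≤ 1, so tw(G) ≥ 2. The upper and lower bounds meet at 2, so that is the treewidth.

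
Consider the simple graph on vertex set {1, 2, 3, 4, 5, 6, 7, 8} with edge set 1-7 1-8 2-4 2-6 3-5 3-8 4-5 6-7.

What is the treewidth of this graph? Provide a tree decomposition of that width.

Treewidth 2.
Bags: B1 = {3, 4, 5}  B2 = {2, 3, 4}  B3 = {2, 3, 6}  B4 = {3, 6, 7}  B5 = {1, 3, 7}  B6 = {1, 3, 8}
Tree: B1–B2, B2–B3, B3–B4, B4–B5, B5–B6

The largest bag has 3 vertices, giving width 2; this decomposition certifies tw(G) ≤ 2. The edges 3–5–4–2–6–7–1–8–3 form a cycle, so G is not a tree and its treewidth is at least 2. Combining the bounds, tw(G) = 2.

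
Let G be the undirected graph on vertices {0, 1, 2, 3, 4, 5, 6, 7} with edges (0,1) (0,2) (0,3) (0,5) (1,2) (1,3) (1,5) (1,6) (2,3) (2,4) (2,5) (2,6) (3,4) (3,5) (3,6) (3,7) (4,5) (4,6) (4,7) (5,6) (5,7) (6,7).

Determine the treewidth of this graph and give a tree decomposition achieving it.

Treewidth 4.
One optimal decomposition is:
Bags: B1 = {3, 4, 5, 6, 7}  B2 = {2, 3, 4, 5, 6}  B3 = {1, 2, 3, 5, 6}  B4 = {0, 1, 2, 3, 5}
Tree: B1–B2, B2–B3, B3–B4

Each bag holds 5 vertices, so the decomposition has width 4, which upper-bounds the treewidth. On the other hand G contains the 5-clique {0, 1, 2, 3, 5}. A clique must lie in a single bag of any decomposition, so no decomposition can have width below 4. Therefore the treewidth is 4.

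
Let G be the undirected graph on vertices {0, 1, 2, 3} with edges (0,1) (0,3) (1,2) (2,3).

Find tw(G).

A width-2 tree decomposition is:
Bags: B1 = {0, 2, 3}  B2 = {0, 1, 2}
Tree: B1–B2
The largest bag has 3 vertices, giving width 2; this decomposition certifies tw(G) ≤ 2. The edges 2–3–0–1–2 form a cycle, so G is not a tree and its treewidth is at least 2. Combining the bounds, tw(G) = 2.

2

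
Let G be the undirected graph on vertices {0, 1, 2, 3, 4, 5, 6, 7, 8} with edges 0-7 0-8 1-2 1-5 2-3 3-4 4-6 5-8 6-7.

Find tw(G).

A width-2 tree decomposition is:
Bags: B1 = {4, 6, 7}  B2 = {0, 4, 7}  B3 = {0, 4, 8}  B4 = {4, 5, 8}  B5 = {1, 4, 5}  B6 = {1, 2, 4}  B7 = {2, 3, 4}
Tree: B1–B2, B2–B3, B3–B4, B4–B5, B5–B6, B6–B7
The largest bag has 3 vertices, giving width 2; this decomposition certifies tw(G) ≤ 2. The edges 4–6–7–0–8–5–1–2–3–4 form a cycle, so G is not a tree and its treewidth is at least 2. Combining the bounds, tw(G) = 2.

2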